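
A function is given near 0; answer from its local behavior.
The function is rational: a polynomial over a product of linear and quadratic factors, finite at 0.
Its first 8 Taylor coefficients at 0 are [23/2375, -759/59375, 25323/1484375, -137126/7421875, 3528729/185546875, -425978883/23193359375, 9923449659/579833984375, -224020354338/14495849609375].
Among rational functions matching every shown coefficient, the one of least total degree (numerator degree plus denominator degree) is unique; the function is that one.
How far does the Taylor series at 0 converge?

No rational of total degree below 6 reproduces all 8 coefficients; solving the [0/6] Pade equations on them gives f(θ) = -23/(19*(θ**2 - 11*θ/5 - 5)**3), whose expansion matches every shown term.
Denominator factor (θ**2 - 11*θ/5 - 5)^3: discriminant 621/25, real irrational roots 11/10 + (3/10)*sqrt(69) and 11/10 - (3/10)*sqrt(69); poles of order 3, moduli 11/10 + (3/10)*sqrt(69) and -11/10 + (3/10)*sqrt(69).
The radius of convergence is the smallest modulus among the singular points: -11/10 + (3/10)*sqrt(69).

The radius of convergence is -11/10 + (3/10)*sqrt(69).


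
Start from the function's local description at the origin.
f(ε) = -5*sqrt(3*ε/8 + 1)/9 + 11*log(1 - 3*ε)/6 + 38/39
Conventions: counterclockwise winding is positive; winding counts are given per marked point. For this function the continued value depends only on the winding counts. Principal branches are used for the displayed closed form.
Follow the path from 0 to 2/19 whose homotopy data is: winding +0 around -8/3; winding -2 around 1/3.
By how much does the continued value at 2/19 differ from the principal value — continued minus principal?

Continued minus principal equals -(22/3)*pi*i.

The rational part is single-valued and drops out of the difference; each branch term changes only by its own monodromy.
(-5/9)*sqrt(1 - ε/(-8/3)): winding +0 is even, the square root returns to the same sheet, contribution 0.
(11/6)*log(1 - ε/(1/3)): each positive loop around 1/3 adds 2*pi*i to the log, so winding -2 contributes (11/6)*(-2)*2*pi*i = -(22/3)*pi*i.
Summing the contributions at ε = 2/19 gives -(22/3)*pi*i.


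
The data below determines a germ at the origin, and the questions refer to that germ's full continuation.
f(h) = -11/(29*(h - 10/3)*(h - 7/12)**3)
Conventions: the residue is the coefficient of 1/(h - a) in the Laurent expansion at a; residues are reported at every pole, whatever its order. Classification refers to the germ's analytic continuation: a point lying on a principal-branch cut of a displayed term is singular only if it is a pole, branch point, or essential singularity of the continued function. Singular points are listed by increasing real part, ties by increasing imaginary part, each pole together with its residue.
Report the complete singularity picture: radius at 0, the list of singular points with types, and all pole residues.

Denominator factor (h - 7/12)^3: pole of order 3 at 7/12, modulus 7/12.
Denominator factor (h - 10/3): pole of order 1 at 10/3, modulus 10/3.
The radius of convergence is the smallest modulus among the singular points: 7/12.
At the order-3 pole 7/12 set g(h) = (h - (7/12))^3*f(h) = -11/(29*(h - 10/3)).
Order-3 pole: residue = g''(a)/2; g''(7/12) = 128/3509, so the residue is 64/3509.
At the order-1 pole 10/3 set g(h) = (h - (10/3))*f(h) = -11/(29*(h - 7/12)**3).
Simple pole: residue = g(a) at a = 10/3, which is -64/3509.
List the singular points by increasing real part (a conjugate pair: the negative imaginary part first).

Radius of convergence at 0: 7/12.
At 7/12: a pole of order 3; residue 64/3509.
At 10/3: a pole of order 1; residue -64/3509.


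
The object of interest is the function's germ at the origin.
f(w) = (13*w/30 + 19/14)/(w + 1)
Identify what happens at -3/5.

The point is a regular point.

Denominator factors: w + 1 = 2/5 at w = -3/5 — none vanishes.
So the germ continues analytically to -3/5.


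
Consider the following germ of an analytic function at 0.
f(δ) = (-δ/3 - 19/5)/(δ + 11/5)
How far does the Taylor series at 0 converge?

Denominator factor (δ + 11/5): pole of order 1 at -11/5, modulus 11/5.
The radius of convergence is the smallest modulus among the singular points: 11/5.

The radius of convergence is 11/5.


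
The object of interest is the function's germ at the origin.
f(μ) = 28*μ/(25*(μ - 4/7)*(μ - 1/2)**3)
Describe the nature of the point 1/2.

The denominator factor μ - 1/2 vanishes at 1/2 and appears to the power 3; the numerator there equals 14/25, nonzero, and no other factor vanishes.
Hence a pole whose order is the multiplicity, 3.

The point is a pole of order 3.


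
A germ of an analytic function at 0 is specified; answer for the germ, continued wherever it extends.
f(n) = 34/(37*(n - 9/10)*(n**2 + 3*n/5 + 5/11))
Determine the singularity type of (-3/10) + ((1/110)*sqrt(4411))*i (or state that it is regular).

The point is a pole of order 1.

The denominator factor n**2 + 3*n/5 + 5/11 vanishes at (-3/10) + ((1/110)*sqrt(4411))*i and appears to the power 1; the numerator there equals 34/37, nonzero, and no other factor vanishes.
Hence a pole whose order is the multiplicity, 1.


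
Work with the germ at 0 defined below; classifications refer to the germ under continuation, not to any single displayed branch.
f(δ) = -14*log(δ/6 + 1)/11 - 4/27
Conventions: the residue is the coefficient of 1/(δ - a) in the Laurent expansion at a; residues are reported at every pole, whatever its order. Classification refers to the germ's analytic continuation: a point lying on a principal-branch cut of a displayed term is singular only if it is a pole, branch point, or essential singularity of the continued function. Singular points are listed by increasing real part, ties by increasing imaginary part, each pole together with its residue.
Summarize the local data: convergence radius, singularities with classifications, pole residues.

Branch term (-14/11)*log(1 - δ/(-6)): its argument vanishes at δ = -6, a logarithmic branch point, modulus 6.
The radius of convergence is the smallest modulus among the singular points: 6.

Radius of convergence at 0: 6.
At -6: a logarithmic branch point.


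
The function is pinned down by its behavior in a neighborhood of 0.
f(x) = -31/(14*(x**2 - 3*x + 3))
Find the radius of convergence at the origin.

Denominator factor (x**2 - 3*x + 3): discriminant -3, complex-conjugate roots (3/2) + ((1/2)*sqrt(3))*i and (3/2) - ((1/2)*sqrt(3))*i; poles of order 1, moduli sqrt(3) and sqrt(3).
The radius of convergence is the smallest modulus among the singular points: sqrt(3).

The radius of convergence is sqrt(3).


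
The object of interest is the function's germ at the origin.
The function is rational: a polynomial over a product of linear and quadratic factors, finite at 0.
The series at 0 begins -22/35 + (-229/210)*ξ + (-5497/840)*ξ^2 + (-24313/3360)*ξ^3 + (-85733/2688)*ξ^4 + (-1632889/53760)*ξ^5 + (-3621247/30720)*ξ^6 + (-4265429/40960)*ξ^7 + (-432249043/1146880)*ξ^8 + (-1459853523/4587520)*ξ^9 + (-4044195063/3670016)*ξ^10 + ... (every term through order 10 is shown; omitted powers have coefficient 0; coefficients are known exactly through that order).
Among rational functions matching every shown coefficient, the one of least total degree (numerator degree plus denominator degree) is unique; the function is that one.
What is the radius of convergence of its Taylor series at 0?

The radius of convergence is (1/2)*sqrt(2).

No rational of total degree below 9 reproduces all 11 coefficients; solving the [2/7] Pade equations on them gives f(ξ) = (-5*ξ**2/4 - 7*ξ/15 - 11/35)/((ξ - 4)*(ξ**2 - 1/2)**3), whose expansion matches every shown term.
Denominator factor (ξ**2 - 1/2)^3: discriminant 2, real irrational roots (1/2)*sqrt(2) and -(1/2)*sqrt(2); poles of order 3, moduli (1/2)*sqrt(2) and (1/2)*sqrt(2).
Denominator factor (ξ - 4): pole of order 1 at 4, modulus 4.
The radius of convergence is the smallest modulus among the singular points: (1/2)*sqrt(2).


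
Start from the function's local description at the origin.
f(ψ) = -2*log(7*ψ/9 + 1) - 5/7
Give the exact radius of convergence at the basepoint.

The radius of convergence is 9/7.

Branch term (-2)*log(1 - ψ/(-9/7)): its argument vanishes at ψ = -9/7, a logarithmic branch point, modulus 9/7.
The radius of convergence is the smallest modulus among the singular points: 9/7.


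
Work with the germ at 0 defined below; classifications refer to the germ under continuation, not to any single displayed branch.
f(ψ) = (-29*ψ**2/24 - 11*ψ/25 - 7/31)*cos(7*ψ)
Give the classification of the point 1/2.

There is no denominator, hence no pole anywhere.
The factor cos(7*ψ) is entire.
So the germ continues analytically to 1/2.

The point is a regular point.


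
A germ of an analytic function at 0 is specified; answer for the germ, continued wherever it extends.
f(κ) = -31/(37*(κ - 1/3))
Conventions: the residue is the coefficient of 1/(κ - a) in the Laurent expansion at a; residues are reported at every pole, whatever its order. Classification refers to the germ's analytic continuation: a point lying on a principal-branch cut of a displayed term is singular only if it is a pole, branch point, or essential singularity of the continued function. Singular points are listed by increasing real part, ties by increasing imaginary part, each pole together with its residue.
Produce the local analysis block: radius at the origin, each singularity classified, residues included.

Radius of convergence at 0: 1/3.
At 1/3: a pole of order 1; residue -31/37.

Denominator factor (κ - 1/3): pole of order 1 at 1/3, modulus 1/3.
The radius of convergence is the smallest modulus among the singular points: 1/3.
At the order-1 pole 1/3 set g(κ) = (κ - (1/3))*f(κ) = -31/37.
Simple pole: residue = g(a) at a = 1/3, which is -31/37.


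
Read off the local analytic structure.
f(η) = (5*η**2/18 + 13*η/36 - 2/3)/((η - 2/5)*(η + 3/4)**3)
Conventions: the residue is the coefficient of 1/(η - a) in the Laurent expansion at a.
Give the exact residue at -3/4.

At the order-3 pole -3/4 set g(η) = (η - (-3/4))^3*f(η) = (5*η**2/18 + 13*η/36 - 2/3)/(η - 2/5).
Order-3 pole: residue = g''(a)/2; g''(-3/4) = 68800/109503, so the residue is 34400/109503.

The residue is 34400/109503.


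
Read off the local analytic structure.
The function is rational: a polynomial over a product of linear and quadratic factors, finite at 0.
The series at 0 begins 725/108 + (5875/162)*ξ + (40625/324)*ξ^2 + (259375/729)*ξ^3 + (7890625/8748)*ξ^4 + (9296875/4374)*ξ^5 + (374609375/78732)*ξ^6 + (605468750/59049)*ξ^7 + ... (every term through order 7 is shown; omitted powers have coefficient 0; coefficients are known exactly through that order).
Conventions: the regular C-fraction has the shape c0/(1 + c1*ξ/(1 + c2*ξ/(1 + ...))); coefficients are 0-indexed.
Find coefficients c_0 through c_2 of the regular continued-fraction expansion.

The regular C-fraction coefficients are [725/108, -470/87, 15905/8178].

Taylor coefficients (read off): a_0 = 725/108, a_1 = 5875/162, a_2 = 40625/324.
c0 = a_0 = 725/108. Peel one level at a time: if S = 1 + c*ξ/S' with S'(0) = 1, then c is the ξ-coefficient of S and S' = c*ξ/(S - 1).
S_1 = c0/f = 1 + (-470/87)*ξ + (79525/7569)*ξ^2 + ...; c1 = -470/87.
S_2 = c1*ξ/(S_1 - 1) = 1 + (15905/8178)*ξ + ...; c2 = 15905/8178.


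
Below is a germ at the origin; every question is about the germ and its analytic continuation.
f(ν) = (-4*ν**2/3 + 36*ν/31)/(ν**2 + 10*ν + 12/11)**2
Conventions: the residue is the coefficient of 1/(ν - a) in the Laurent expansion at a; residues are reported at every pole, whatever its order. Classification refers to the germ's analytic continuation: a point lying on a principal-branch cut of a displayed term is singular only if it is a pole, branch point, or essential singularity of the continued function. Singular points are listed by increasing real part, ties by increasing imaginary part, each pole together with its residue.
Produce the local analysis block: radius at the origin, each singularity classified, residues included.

Radius of convergence at 0: 5 - (1/11)*sqrt(2893).
At -5 - (1/11)*sqrt(2893): a pole of order 2; residue -(619/2144239)*sqrt(2893).
At -5 + (1/11)*sqrt(2893): a pole of order 2; residue (619/2144239)*sqrt(2893).


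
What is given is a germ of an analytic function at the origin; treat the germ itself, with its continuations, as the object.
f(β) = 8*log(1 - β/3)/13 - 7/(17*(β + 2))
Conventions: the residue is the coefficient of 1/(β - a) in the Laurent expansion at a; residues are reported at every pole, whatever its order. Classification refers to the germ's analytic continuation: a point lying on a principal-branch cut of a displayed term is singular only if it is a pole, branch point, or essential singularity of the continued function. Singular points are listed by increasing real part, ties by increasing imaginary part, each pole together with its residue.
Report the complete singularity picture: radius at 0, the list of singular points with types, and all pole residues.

Denominator factor (β + 2): pole of order 1 at -2, modulus 2.
Branch term (8/13)*log(1 - β/(3)): its argument vanishes at β = 3, a logarithmic branch point, modulus 3.
The radius of convergence is the smallest modulus among the singular points: 2.
The branch term is analytic at -2 and contributes nothing to the residue; only the rational part matters.
At the order-1 pole -2 set g(β) = (β - (-2))*(rational part) = -7/17.
Simple pole: residue = g(a) at a = -2, which is -7/17.
List the singular points by increasing real part (a conjugate pair: the negative imaginary part first).

Radius of convergence at 0: 2.
At -2: a pole of order 1; residue -7/17.
At 3: a logarithmic branch point.


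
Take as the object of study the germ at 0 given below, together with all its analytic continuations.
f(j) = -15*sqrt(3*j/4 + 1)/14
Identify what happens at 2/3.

There is no denominator, hence no pole anywhere.
Branch term sqrt(1 - j/(-4/3)): argument at 2/3 is 3/2, nonzero, so 2/3 is not its branch point (a point on a principal cut is still regular for the continued germ).
So the germ continues analytically to 2/3.

The point is a regular point.


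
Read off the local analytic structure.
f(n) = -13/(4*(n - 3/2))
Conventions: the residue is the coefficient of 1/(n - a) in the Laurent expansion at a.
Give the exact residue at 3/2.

The residue is -13/4.

At the order-1 pole 3/2 set g(n) = (n - (3/2))*f(n) = -13/4.
Simple pole: residue = g(a) at a = 3/2, which is -13/4.


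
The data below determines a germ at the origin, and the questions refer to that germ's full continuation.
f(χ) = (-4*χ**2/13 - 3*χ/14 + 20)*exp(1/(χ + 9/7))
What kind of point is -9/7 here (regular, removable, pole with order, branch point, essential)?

The exponent 1/(χ - (-9/7)) has a pole at -9/7, so exp(1/(χ - (-9/7))) takes every nonzero value near it: an essential singularity (not a pole of any order).

The point is an essential singularity.


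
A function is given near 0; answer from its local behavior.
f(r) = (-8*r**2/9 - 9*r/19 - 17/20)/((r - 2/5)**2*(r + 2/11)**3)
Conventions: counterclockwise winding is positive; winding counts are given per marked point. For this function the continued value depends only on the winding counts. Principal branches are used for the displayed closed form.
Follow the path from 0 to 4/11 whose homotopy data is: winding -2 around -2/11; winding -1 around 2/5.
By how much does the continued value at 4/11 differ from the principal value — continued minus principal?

Continued minus principal equals 0.

The function is rational, hence single-valued: continuing it around any pole returns the same value, so the difference is 0.


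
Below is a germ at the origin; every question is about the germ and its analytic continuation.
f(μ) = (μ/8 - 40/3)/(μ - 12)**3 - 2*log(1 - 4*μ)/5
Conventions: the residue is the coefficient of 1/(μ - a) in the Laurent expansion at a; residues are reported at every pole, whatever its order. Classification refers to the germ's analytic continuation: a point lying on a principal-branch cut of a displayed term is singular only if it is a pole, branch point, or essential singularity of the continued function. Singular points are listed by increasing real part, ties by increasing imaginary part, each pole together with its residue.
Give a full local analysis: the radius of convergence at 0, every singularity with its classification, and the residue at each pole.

Denominator factor (μ - 12)^3: pole of order 3 at 12, modulus 12.
Branch term (-2/5)*log(1 - μ/(1/4)): its argument vanishes at μ = 1/4, a logarithmic branch point, modulus 1/4.
The radius of convergence is the smallest modulus among the singular points: 1/4.
The branch term is analytic at 12 and contributes nothing to the residue; only the rational part matters.
At the order-3 pole 12 set g(μ) = (μ - (12))^3*(rational part) = μ/8 - 40/3.
Order-3 pole: residue = g''(a)/2; g''(12) = 0, so the residue is 0.
List the singular points by increasing real part (a conjugate pair: the negative imaginary part first).

Radius of convergence at 0: 1/4.
At 1/4: a logarithmic branch point.
At 12: a pole of order 3; residue 0.


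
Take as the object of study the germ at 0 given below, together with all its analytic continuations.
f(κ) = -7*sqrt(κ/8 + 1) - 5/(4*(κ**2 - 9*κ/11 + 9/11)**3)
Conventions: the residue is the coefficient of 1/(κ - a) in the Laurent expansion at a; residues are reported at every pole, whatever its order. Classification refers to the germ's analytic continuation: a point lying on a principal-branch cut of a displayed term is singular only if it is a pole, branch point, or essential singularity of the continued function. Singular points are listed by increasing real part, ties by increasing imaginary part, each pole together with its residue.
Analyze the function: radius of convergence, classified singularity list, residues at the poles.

Radius of convergence at 0: (3/11)*sqrt(11).
At -8: an algebraic (square-root) branch point.
At (9/22) - ((3/22)*sqrt(35))*i: a pole of order 3; residue -((161051/1389150)*sqrt(35))*i.
At (9/22) + ((3/22)*sqrt(35))*i: a pole of order 3; residue ((161051/1389150)*sqrt(35))*i.

Denominator factor (κ**2 - 9*κ/11 + 9/11)^3: discriminant -315/121, complex-conjugate roots (9/22) + ((3/22)*sqrt(35))*i and (9/22) - ((3/22)*sqrt(35))*i; poles of order 3, moduli (3/11)*sqrt(11) and (3/11)*sqrt(11).
Branch term (-7)*sqrt(1 - κ/(-8)): its argument vanishes at κ = -8, a square-root branch point, modulus 8.
The radius of convergence is the smallest modulus among the singular points: (3/11)*sqrt(11).
The branch term is analytic at (9/22) - ((3/22)*sqrt(35))*i and contributes nothing to the residue; only the rational part matters.
The factor κ**2 - 9*κ/11 + 9/11 splits as (κ - a)(κ - a') with a = (9/22) - ((3/22)*sqrt(35))*i, a' = (9/22) + ((3/22)*sqrt(35))*i. At the order-3 pole a set g(κ) = (κ - a)^3*(rational part) = [-5/4] / (κ - a')^3.
Order-3 pole: residue = g''(a)/2; g''((9/22) - ((3/22)*sqrt(35))*i) = -((161051/694575)*sqrt(35))*i, so the residue is -((161051/1389150)*sqrt(35))*i.
The branch term is analytic at (9/22) + ((3/22)*sqrt(35))*i and contributes nothing to the residue; only the rational part matters.
The factor κ**2 - 9*κ/11 + 9/11 splits as (κ - a)(κ - a') with a = (9/22) + ((3/22)*sqrt(35))*i, a' = (9/22) - ((3/22)*sqrt(35))*i. At the order-3 pole a set g(κ) = (κ - a)^3*(rational part) = [-5/4] / (κ - a')^3.
Order-3 pole: residue = g''(a)/2; g''((9/22) + ((3/22)*sqrt(35))*i) = ((161051/694575)*sqrt(35))*i, so the residue is ((161051/1389150)*sqrt(35))*i.
List the singular points by increasing real part (a conjugate pair: the negative imaginary part first).


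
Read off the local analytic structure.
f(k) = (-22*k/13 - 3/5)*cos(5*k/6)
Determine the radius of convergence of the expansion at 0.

The factor cos(5*k/6) is entire and contributes no finite singular point.
The polynomial part has no poles.
No finite singular points: the Taylor series at 0 converges everywhere.

The radius of convergence is infinite.


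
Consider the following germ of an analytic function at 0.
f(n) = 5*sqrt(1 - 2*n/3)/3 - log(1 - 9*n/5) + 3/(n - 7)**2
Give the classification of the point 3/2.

The term (5/3)*sqrt(1 - n/(3/2)) has argument 1 - 3/2/(3/2) = 0 at 3/2: a square-root (algebraic, two-sheeted) branch point; the remaining terms are analytic or single-valued there.

The point is an algebraic (square-root) branch point.


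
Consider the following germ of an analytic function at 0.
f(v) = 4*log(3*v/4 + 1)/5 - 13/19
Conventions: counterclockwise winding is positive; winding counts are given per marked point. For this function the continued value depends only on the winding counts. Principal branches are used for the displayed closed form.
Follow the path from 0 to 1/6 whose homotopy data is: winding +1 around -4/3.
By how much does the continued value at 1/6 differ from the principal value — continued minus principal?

The rational part is single-valued and drops out of the difference; each branch term changes only by its own monodromy.
(4/5)*log(1 - v/(-4/3)): each positive loop around -4/3 adds 2*pi*i to the log, so winding +1 contributes (4/5)*(1)*2*pi*i = (8/5)*pi*i.
Summing the contributions at v = 1/6 gives (8/5)*pi*i.

Continued minus principal equals (8/5)*pi*i.


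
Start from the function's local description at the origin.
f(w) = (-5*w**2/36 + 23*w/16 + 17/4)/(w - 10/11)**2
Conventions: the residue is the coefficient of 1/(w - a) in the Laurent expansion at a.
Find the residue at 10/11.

At the order-2 pole 10/11 set g(w) = (w - (10/11))^2*f(w) = -5*w**2/36 + 23*w/16 + 17/4.
Order-2 pole: residue = g'(a); g'(10/11) = 1877/1584, so the residue is 1877/1584.

The residue is 1877/1584.


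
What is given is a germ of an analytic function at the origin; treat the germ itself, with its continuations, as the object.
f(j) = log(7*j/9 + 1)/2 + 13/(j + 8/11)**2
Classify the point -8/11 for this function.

The denominator factor j + 8/11 vanishes at -8/11 and appears to the power 2; the numerator there equals 13, nonzero, and no other factor vanishes.
The branch terms are analytic at this point.
Hence a pole whose order is the multiplicity, 2.

The point is a pole of order 2.


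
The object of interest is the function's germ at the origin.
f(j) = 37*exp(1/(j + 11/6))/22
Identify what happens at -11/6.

The exponent 1/(j - (-11/6)) has a pole at -11/6, so exp(1/(j - (-11/6))) takes every nonzero value near it: an essential singularity (not a pole of any order).

The point is an essential singularity.


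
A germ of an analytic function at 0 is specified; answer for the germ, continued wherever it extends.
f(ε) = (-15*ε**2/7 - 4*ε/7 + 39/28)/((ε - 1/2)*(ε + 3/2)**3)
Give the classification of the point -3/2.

The point is a pole of order 3.

The denominator factor ε + 3/2 vanishes at -3/2 and appears to the power 3; the numerator there equals -18/7, nonzero, and no other factor vanishes.
Hence a pole whose order is the multiplicity, 3.


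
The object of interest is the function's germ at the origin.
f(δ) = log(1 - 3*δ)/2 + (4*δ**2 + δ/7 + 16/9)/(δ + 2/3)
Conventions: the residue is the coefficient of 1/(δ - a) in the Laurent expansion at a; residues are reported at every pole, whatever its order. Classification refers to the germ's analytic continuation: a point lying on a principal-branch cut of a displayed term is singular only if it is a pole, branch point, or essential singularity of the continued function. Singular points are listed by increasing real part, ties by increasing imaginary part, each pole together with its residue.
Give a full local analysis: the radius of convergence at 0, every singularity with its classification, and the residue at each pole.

Denominator factor (δ + 2/3): pole of order 1 at -2/3, modulus 2/3.
Branch term (1/2)*log(1 - δ/(1/3)): its argument vanishes at δ = 1/3, a logarithmic branch point, modulus 1/3.
The radius of convergence is the smallest modulus among the singular points: 1/3.
The branch term is analytic at -2/3 and contributes nothing to the residue; only the rational part matters.
At the order-1 pole -2/3 set g(δ) = (δ - (-2/3))*(rational part) = 4*δ**2 + δ/7 + 16/9.
Simple pole: residue = g(a) at a = -2/3, which is 218/63.
List the singular points by increasing real part (a conjugate pair: the negative imaginary part first).

Radius of convergence at 0: 1/3.
At -2/3: a pole of order 1; residue 218/63.
At 1/3: a logarithmic branch point.


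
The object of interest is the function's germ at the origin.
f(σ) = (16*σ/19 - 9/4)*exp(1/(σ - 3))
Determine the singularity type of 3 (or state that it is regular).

The point is an essential singularity.

The exponent 1/(σ - (3)) has a pole at 3, so exp(1/(σ - (3))) takes every nonzero value near it: an essential singularity (not a pole of any order).


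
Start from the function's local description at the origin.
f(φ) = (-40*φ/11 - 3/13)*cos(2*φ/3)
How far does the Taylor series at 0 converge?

The factor cos(2*φ/3) is entire and contributes no finite singular point.
The polynomial part has no poles.
No finite singular points: the Taylor series at 0 converges everywhere.

The radius of convergence is infinite.


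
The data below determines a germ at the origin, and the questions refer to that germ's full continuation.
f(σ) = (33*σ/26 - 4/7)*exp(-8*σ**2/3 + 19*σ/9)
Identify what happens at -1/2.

The point is a regular point.

There is no denominator, hence no pole anywhere.
The factor exp(-8*σ**2/3 + 19*σ/9) is entire.
So the germ continues analytically to -1/2.


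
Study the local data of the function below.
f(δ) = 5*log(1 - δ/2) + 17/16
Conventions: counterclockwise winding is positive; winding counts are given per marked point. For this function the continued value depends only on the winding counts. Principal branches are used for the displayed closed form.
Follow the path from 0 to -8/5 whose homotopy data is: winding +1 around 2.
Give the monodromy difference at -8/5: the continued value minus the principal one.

The rational part is single-valued and drops out of the difference; each branch term changes only by its own monodromy.
(5)*log(1 - δ/(2)): each positive loop around 2 adds 2*pi*i to the log, so winding +1 contributes (5)*(1)*2*pi*i = (10)*pi*i.
Summing the contributions at δ = -8/5 gives (10)*pi*i.

Continued minus principal equals (10)*pi*i.


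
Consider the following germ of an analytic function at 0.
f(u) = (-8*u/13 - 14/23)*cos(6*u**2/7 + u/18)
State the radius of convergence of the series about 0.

The radius of convergence is infinite.

The factor cos(6*u**2/7 + u/18) is entire and contributes no finite singular point.
The polynomial part has no poles.
No finite singular points: the Taylor series at 0 converges everywhere.


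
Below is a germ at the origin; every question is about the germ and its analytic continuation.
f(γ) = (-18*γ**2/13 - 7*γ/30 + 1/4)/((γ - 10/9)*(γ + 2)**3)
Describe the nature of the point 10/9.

The denominator factor γ - 10/9 vanishes at 10/9 and appears to the power 1; the numerator there equals -2413/1404, nonzero, and no other factor vanishes.
Hence a pole whose order is the multiplicity, 1.

The point is a pole of order 1.


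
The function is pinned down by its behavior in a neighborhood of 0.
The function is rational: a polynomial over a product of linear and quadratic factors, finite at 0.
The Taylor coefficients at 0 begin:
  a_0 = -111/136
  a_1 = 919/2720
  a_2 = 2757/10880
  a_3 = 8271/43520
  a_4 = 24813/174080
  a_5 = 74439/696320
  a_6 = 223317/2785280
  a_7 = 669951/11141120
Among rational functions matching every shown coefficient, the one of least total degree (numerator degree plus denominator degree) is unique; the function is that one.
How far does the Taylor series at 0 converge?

The radius of convergence is 4/3.

No rational of total degree below 2 reproduces all 8 coefficients; solving the [1/1] Pade equations on them gives f(d) = (37/34 - 19*d/15)/(d - 4/3), whose expansion matches every shown term.
Denominator factor (d - 4/3): pole of order 1 at 4/3, modulus 4/3.
The radius of convergence is the smallest modulus among the singular points: 4/3.


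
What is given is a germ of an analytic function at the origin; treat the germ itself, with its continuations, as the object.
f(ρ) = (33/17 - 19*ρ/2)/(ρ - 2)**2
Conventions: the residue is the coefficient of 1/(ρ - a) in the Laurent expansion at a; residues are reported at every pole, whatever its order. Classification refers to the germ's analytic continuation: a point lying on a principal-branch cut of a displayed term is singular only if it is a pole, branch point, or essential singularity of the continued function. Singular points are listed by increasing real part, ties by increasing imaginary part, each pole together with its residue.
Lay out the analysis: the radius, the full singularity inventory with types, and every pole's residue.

Denominator factor (ρ - 2)^2: pole of order 2 at 2, modulus 2.
The radius of convergence is the smallest modulus among the singular points: 2.
At the order-2 pole 2 set g(ρ) = (ρ - (2))^2*f(ρ) = 33/17 - 19*ρ/2.
Order-2 pole: residue = g'(a); g'(2) = -19/2, so the residue is -19/2.

Radius of convergence at 0: 2.
At 2: a pole of order 2; residue -19/2.


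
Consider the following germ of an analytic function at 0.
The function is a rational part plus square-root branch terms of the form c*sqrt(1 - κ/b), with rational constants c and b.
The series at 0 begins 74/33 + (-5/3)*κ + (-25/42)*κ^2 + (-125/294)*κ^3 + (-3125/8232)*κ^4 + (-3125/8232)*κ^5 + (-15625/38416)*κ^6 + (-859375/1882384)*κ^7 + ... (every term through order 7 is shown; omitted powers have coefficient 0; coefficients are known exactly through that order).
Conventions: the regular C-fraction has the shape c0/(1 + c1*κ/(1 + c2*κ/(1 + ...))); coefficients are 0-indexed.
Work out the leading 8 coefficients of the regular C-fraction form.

The regular C-fraction coefficients are [74/33, 55/74, -285/259, -185/1596, -955/1596, -285/1337, -670/1337, -955/3752].

Taylor coefficients (read off): a_0 = 74/33, a_1 = -5/3, a_2 = -25/42, a_3 = -125/294, a_4 = -3125/8232, a_5 = -3125/8232, a_6 = -15625/38416, a_7 = -859375/1882384.
c0 = a_0 = 74/33. Peel one level at a time: if S = 1 + c*κ/S' with S'(0) = 1, then c is the κ-coefficient of S and S' = c*κ/(S - 1).
S_1 = c0/f = 1 + (55/74)*κ + (15675/19166)*κ^2 + ...; c1 = 55/74.
S_2 = c1*κ/(S_1 - 1) = 1 + (-285/259)*κ + (-25/196)*κ^2 + ...; c2 = -285/259.
S_3 = c2*κ/(S_2 - 1) = 1 + (-185/1596)*κ + (-176675/2547216)*κ^2 + ...; c3 = -185/1596.
S_4 = c3*κ/(S_3 - 1) = 1 + (-955/1596)*κ + (-25/196)*κ^2 + ...; c4 = -955/1596.
S_5 = c4*κ/(S_4 - 1) = 1 + (-285/1337)*κ + (-190950/1787569)*κ^2 + ...; c5 = -285/1337.
S_6 = c5*κ/(S_5 - 1) = 1 + (-670/1337)*κ + (-25/196)*κ^2 + ...; c6 = -670/1337.
S_7 = c6*κ/(S_6 - 1) = 1 + (-955/3752)*κ + ...; c7 = -955/3752.


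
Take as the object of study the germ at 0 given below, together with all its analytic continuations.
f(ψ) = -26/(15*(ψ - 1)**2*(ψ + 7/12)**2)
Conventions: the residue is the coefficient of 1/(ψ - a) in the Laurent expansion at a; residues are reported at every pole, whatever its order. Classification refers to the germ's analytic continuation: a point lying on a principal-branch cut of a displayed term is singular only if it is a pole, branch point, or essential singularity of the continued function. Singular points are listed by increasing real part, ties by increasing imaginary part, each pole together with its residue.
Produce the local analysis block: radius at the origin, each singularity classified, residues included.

Radius of convergence at 0: 7/12.
At -7/12: a pole of order 2; residue -29952/34295.
At 1: a pole of order 2; residue 29952/34295.

Denominator factor (ψ - 1)^2: pole of order 2 at 1, modulus 1.
Denominator factor (ψ + 7/12)^2: pole of order 2 at -7/12, modulus 7/12.
The radius of convergence is the smallest modulus among the singular points: 7/12.
At the order-2 pole -7/12 set g(ψ) = (ψ - (-7/12))^2*f(ψ) = -26/(15*(ψ - 1)**2).
Order-2 pole: residue = g'(a); g'(-7/12) = -29952/34295, so the residue is -29952/34295.
At the order-2 pole 1 set g(ψ) = (ψ - (1))^2*f(ψ) = -26/(15*(ψ + 7/12)**2).
Order-2 pole: residue = g'(a); g'(1) = 29952/34295, so the residue is 29952/34295.
List the singular points by increasing real part (a conjugate pair: the negative imaginary part first).


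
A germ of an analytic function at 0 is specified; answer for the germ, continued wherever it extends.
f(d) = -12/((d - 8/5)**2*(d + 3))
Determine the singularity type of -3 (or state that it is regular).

The point is a pole of order 1.

The denominator factor d + 3 vanishes at -3 and appears to the power 1; the numerator there equals -12, nonzero, and no other factor vanishes.
Hence a pole whose order is the multiplicity, 1.


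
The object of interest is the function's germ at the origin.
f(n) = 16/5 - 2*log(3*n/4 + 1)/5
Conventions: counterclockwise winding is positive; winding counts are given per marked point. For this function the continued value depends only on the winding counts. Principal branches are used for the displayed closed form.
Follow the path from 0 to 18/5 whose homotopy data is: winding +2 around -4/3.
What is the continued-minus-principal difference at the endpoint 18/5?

Continued minus principal equals -(8/5)*pi*i.

The rational part is single-valued and drops out of the difference; each branch term changes only by its own monodromy.
(-2/5)*log(1 - n/(-4/3)): each positive loop around -4/3 adds 2*pi*i to the log, so winding +2 contributes (-2/5)*(2)*2*pi*i = -(8/5)*pi*i.
Summing the contributions at n = 18/5 gives -(8/5)*pi*i.


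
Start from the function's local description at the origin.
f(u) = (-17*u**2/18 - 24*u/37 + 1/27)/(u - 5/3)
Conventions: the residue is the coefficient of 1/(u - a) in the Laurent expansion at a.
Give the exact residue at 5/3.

The residue is -21983/5994.

At the order-1 pole 5/3 set g(u) = (u - (5/3))*f(u) = -17*u**2/18 - 24*u/37 + 1/27.
Simple pole: residue = g(a) at a = 5/3, which is -21983/5994.


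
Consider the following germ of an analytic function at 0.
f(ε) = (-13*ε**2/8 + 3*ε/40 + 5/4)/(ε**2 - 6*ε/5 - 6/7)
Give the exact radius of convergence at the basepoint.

Denominator factor (ε**2 - 6*ε/5 - 6/7): discriminant 852/175, real irrational roots 3/5 + (1/35)*sqrt(1491) and 3/5 - (1/35)*sqrt(1491); poles of order 1, moduli 3/5 + (1/35)*sqrt(1491) and -3/5 + (1/35)*sqrt(1491).
The radius of convergence is the smallest modulus among the singular points: -3/5 + (1/35)*sqrt(1491).

The radius of convergence is -3/5 + (1/35)*sqrt(1491).


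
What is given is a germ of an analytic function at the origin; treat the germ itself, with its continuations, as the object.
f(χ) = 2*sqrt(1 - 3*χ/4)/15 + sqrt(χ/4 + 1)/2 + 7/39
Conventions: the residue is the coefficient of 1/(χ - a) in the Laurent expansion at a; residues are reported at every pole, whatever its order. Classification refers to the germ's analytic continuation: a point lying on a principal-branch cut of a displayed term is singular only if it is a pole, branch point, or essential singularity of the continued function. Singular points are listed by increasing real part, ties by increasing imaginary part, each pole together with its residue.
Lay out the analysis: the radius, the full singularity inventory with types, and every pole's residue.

Radius of convergence at 0: 4/3.
At -4: an algebraic (square-root) branch point.
At 4/3: an algebraic (square-root) branch point.

Branch term (2/15)*sqrt(1 - χ/(4/3)): its argument vanishes at χ = 4/3, a square-root branch point, modulus 4/3.
Branch term (1/2)*sqrt(1 - χ/(-4)): its argument vanishes at χ = -4, a square-root branch point, modulus 4.
The radius of convergence is the smallest modulus among the singular points: 4/3.
List the singular points by increasing real part (a conjugate pair: the negative imaginary part first).


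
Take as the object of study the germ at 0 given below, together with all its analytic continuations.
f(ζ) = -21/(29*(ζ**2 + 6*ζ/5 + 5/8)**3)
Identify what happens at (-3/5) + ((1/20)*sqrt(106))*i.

The point is a pole of order 3.

The denominator factor ζ**2 + 6*ζ/5 + 5/8 vanishes at (-3/5) + ((1/20)*sqrt(106))*i and appears to the power 3; the numerator there equals -21/29, nonzero, and no other factor vanishes.
Hence a pole whose order is the multiplicity, 3.


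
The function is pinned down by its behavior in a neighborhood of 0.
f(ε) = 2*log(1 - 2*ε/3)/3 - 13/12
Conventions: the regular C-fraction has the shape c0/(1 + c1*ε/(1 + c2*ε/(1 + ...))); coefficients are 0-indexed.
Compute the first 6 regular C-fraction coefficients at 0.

The regular C-fraction coefficients are [-13/12, -16/39, 1/13, 13/27, -22/27, -2/55].

Taylor coefficients (expand at 0): a_0 = -13/12, a_1 = -4/9, a_2 = -4/27, a_3 = -16/243, a_4 = -8/243, a_5 = -64/3645.
c0 = a_0 = -13/12. Peel one level at a time: if S = 1 + c*ε/S' with S'(0) = 1, then c is the ε-coefficient of S and S' = c*ε/(S - 1).
S_1 = c0/f = 1 + (-16/39)*ε + (16/507)*ε^2 + ...; c1 = -16/39.
S_2 = c1*ε/(S_1 - 1) = 1 + (1/13)*ε + (-1/27)*ε^2 + ...; c2 = 1/13.
S_3 = c2*ε/(S_2 - 1) = 1 + (13/27)*ε + (286/729)*ε^2 + ...; c3 = 13/27.
S_4 = c3*ε/(S_3 - 1) = 1 + (-22/27)*ε + (-4/135)*ε^2 + ...; c4 = -22/27.
S_5 = c4*ε/(S_4 - 1) = 1 + (-2/55)*ε + ...; c5 = -2/55.


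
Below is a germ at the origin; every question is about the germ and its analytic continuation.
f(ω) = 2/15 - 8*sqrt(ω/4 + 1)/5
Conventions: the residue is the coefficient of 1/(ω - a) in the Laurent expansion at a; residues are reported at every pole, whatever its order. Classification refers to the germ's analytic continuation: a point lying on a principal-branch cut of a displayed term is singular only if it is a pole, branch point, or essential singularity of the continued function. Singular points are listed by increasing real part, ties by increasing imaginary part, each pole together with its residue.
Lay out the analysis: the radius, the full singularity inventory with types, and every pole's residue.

Radius of convergence at 0: 4.
At -4: an algebraic (square-root) branch point.

Branch term (-8/5)*sqrt(1 - ω/(-4)): its argument vanishes at ω = -4, a square-root branch point, modulus 4.
The radius of convergence is the smallest modulus among the singular points: 4.


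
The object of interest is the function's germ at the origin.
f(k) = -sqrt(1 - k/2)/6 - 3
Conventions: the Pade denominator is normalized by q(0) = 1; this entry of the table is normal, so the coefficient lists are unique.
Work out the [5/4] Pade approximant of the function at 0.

Taylor coefficients needed (expand at 0): a_0 = -19/6, a_1 = 1/24, a_2 = 1/192, a_3 = 1/768, a_4 = 5/12288, a_5 = 7/49152, a_6 = 7/131072, a_7 = 11/524288, a_8 = 143/16777216, a_9 = 715/201326592.
Write the denominator as Q(k) = 1 + q1*k + q2*k^2 + q3*k^3 + q4*k^4. Requiring Q*f - P = O(k^10) with deg P <= 5 kills the coefficients of k^6..k^9 in Q*f:
  k^6: a_6 + q1*a_5 + q2*a_4 + q3*a_3 + q4*a_2 = 0, i.e. 7/131072 + (7/49152)*q1 + (5/12288)*q2 + (1/768)*q3 + (1/192)*q4 = 0.
  k^7: a_7 + q1*a_6 + q2*a_5 + q3*a_4 + q4*a_3 = 0, i.e. 11/524288 + (7/131072)*q1 + (7/49152)*q2 + (5/12288)*q3 + (1/768)*q4 = 0.
  k^8: a_8 + q1*a_7 + q2*a_6 + q3*a_5 + q4*a_4 = 0, i.e. 143/16777216 + (11/524288)*q1 + (7/131072)*q2 + (7/49152)*q3 + (5/12288)*q4 = 0.
  k^9: a_9 + q1*a_8 + q2*a_7 + q3*a_6 + q4*a_5 = 0, i.e. 715/201326592 + (143/16777216)*q1 + (11/524288)*q2 + (7/131072)*q3 + (7/49152)*q4 = 0.
Solving this linear system: q1 = -1, q2 = 21/64, q3 = -5/128, q4 = 5/4096.
The numerator is Q*f truncated at degree 5: P0 = a_0 = -19/6; P1 = a_1 + q1*a_0 = 77/24; P2 = a_2 + q1*a_1 + q2*a_0 = -413/384; P3 = a_3 + q1*a_2 + q2*a_1 + q3*a_0 = 205/1536; P4 = a_4 + q1*a_3 + q2*a_2 + q3*a_1 + q4*a_0 = -115/24576; P5 = a_5 + q1*a_4 + q2*a_3 + q3*a_2 + q4*a_1 = 1/98304.

The Pade approximant has numerator coefficients [-19/6, 77/24, -413/384, 205/1536, -115/24576, 1/98304]; denominator coefficients [1, -1, 21/64, -5/128, 5/4096].
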